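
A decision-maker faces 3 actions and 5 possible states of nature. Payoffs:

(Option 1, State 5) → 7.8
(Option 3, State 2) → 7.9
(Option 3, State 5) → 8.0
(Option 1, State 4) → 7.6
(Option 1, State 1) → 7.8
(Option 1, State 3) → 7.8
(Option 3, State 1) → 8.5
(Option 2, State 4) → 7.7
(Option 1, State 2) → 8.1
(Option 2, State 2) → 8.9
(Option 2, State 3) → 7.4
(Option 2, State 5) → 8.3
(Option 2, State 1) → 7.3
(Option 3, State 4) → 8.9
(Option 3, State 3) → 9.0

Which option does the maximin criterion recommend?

Row minima: Option 1=7.6, Option 2=7.3, Option 3=7.9
Best worst-case = 7.9 → Option 3.

Option 3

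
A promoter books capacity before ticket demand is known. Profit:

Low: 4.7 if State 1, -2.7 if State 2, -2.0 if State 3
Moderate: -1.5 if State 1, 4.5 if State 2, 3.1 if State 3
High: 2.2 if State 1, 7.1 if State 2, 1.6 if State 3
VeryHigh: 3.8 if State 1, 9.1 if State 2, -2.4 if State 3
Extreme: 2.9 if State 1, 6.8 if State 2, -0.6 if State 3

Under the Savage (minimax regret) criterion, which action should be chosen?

Column bests: State 1=4.7, State 2=9.1, State 3=3.1.
Low regrets: 0.0, 11.8, 5.1 → max 11.8
Moderate regrets: 6.2, 4.6, 0.0 → max 6.2
High regrets: 2.5, 2.0, 1.5 → max 2.5
VeryHigh regrets: 0.9, 0.0, 5.5 → max 5.5
Extreme regrets: 1.8, 2.3, 3.7 → max 3.7
Smallest max regret = 2.5 → High.

High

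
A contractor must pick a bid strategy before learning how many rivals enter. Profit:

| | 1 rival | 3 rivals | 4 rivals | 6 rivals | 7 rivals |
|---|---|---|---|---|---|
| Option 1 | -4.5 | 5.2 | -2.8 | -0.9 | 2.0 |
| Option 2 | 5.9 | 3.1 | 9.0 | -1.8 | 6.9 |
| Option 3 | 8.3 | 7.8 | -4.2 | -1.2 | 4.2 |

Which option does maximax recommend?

Row maxima: Option 1=5.2, Option 2=9.0, Option 3=8.3
Best best-case = 9.0 → Option 2.

Option 2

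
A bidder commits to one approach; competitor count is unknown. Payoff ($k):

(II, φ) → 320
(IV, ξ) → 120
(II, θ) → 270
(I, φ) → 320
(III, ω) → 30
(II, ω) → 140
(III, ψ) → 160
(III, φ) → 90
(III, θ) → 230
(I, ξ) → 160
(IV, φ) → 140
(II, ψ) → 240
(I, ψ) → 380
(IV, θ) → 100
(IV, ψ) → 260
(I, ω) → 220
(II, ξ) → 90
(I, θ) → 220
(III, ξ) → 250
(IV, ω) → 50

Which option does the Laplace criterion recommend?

I

Row averages: I=260, II=212, III=152, IV=134
Highest average = 260 → I.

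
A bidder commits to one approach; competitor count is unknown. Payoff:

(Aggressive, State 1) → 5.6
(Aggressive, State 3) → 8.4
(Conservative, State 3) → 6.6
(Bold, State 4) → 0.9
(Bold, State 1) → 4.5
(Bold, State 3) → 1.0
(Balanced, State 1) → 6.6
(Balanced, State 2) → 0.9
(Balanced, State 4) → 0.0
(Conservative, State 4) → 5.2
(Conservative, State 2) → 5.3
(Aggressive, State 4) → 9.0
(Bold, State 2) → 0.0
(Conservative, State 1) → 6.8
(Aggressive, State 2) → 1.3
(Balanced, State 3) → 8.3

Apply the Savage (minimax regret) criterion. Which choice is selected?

Column bests: State 1=6.8, State 2=5.3, State 3=8.4, State 4=9.0.
Conservative regrets: 0.0, 0.0, 1.8, 3.8 → max 3.8
Balanced regrets: 0.2, 4.4, 0.1, 9.0 → max 9.0
Aggressive regrets: 1.2, 4.0, 0.0, 0.0 → max 4.0
Bold regrets: 2.3, 5.3, 7.4, 8.1 → max 8.1
Smallest max regret = 3.8 → Conservative.

Conservative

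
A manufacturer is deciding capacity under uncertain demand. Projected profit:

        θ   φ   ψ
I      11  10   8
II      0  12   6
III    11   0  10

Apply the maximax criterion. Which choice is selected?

II

Row maxima: I=11, II=12, III=11
Best best-case = 12 → II.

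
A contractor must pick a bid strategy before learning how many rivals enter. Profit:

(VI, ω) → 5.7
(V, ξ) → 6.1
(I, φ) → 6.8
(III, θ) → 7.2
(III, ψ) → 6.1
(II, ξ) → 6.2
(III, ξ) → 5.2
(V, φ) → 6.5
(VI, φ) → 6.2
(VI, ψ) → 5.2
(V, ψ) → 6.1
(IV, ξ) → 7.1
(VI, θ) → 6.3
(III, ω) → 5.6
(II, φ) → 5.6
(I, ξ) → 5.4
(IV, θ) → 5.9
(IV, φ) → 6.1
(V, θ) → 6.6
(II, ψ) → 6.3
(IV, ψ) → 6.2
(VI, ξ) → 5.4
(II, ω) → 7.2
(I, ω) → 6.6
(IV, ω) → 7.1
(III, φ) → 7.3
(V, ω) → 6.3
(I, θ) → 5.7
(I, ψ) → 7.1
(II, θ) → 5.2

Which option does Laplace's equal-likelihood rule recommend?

Row averages: I=6.32, II=6.1, III=6.28, IV=6.48, V=6.32, VI=5.76
Highest average = 6.48 → IV.

IV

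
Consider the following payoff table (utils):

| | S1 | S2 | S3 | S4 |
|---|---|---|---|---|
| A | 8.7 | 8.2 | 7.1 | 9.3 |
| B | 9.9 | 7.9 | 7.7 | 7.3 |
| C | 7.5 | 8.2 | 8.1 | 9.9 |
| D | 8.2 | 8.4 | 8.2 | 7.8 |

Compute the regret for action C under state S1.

2.4

Best payoff under S1 is 9.9.
Regret = 9.9 − 7.5 = 2.4.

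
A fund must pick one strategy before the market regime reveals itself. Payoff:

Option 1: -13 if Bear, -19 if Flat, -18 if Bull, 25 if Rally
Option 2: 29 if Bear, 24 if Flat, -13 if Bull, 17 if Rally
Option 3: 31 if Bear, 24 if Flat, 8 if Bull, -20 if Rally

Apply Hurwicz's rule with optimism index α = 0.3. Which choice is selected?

Option 1: 0.3·25 + 0.7·(-19) = -5.8
Option 2: 0.3·29 + 0.7·(-13) = -0.4
Option 3: 0.3·31 + 0.7·(-20) = -4.7
Highest Hurwicz score = -0.4 → Option 2.

Option 2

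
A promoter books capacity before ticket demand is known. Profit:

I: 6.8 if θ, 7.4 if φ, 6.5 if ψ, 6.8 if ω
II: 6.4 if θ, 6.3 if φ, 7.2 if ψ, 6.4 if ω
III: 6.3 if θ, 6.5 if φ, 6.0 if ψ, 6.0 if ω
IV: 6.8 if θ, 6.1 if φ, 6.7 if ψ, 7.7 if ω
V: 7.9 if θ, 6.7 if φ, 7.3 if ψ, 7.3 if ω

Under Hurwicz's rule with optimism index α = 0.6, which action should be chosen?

I: 0.6·7.4 + 0.4·6.5 = 7.04
II: 0.6·7.2 + 0.4·6.3 = 6.84
III: 0.6·6.5 + 0.4·6.0 = 6.3
IV: 0.6·7.7 + 0.4·6.1 = 7.06
V: 0.6·7.9 + 0.4·6.7 = 7.42
Highest Hurwicz score = 7.42 → V.

V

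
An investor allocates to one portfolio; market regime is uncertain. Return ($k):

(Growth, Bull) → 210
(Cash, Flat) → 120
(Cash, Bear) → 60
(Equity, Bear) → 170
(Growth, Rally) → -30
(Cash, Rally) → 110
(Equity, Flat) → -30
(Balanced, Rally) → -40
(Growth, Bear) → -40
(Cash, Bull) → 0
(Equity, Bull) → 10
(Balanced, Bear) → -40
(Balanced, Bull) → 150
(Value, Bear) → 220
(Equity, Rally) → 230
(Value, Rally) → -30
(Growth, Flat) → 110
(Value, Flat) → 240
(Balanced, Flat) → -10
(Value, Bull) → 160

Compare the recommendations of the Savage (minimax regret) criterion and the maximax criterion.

minimax regret → Cash; maximax → Value (disagree)

Column bests: Bear=220, Flat=240, Bull=210, Rally=230.
Growth regrets: 260, 130, 0, 260 → max 260
Equity regrets: 50, 270, 200, 0 → max 270
Value regrets: 0, 0, 50, 260 → max 260
Balanced regrets: 260, 250, 60, 270 → max 270
Cash regrets: 160, 120, 210, 120 → max 210
Smallest max regret = 210 → Cash.
Row maxima: Growth=210, Equity=230, Value=240, Balanced=150, Cash=120
Best best-case = 240 → Value.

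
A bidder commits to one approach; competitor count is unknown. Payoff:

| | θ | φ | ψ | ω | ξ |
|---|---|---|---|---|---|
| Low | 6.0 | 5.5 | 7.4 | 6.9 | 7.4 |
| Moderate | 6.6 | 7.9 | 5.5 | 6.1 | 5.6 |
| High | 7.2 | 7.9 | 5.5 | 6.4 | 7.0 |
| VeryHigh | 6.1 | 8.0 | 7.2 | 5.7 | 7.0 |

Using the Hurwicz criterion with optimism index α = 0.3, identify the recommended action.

Low: 0.3·7.4 + 0.7·5.5 = 6.07
Moderate: 0.3·7.9 + 0.7·5.5 = 6.22
High: 0.3·7.9 + 0.7·5.5 = 6.22
VeryHigh: 0.3·8.0 + 0.7·5.7 = 6.39
Highest Hurwicz score = 6.39 → VeryHigh.

VeryHigh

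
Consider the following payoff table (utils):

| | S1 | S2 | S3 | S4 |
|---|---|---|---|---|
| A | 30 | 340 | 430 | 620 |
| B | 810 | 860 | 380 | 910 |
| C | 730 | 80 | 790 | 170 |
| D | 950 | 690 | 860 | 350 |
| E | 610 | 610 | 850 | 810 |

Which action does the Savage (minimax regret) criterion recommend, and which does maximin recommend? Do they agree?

Column bests: S1=950, S2=860, S3=860, S4=910.
A regrets: 920, 520, 430, 290 → max 920
B regrets: 140, 0, 480, 0 → max 480
C regrets: 220, 780, 70, 740 → max 780
D regrets: 0, 170, 0, 560 → max 560
E regrets: 340, 250, 10, 100 → max 340
Smallest max regret = 340 → E.
Row minima: A=30, B=380, C=80, D=350, E=610
Best worst-case = 610 → E.

minimax regret → E; maximin → E (agree)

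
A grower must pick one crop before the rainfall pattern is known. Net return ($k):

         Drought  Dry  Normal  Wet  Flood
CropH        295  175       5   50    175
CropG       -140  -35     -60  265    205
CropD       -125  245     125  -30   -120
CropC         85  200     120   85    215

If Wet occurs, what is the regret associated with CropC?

Best payoff under Wet is 265.
Regret = 265 − 85 = 180.

180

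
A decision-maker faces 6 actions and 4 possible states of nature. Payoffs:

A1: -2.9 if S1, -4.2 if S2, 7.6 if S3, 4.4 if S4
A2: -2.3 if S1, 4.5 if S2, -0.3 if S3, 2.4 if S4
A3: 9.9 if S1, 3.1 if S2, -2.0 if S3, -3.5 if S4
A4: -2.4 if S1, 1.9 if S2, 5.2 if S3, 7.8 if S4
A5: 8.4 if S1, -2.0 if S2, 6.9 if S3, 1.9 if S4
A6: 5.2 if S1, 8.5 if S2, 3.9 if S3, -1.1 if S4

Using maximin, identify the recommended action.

A6

Row minima: A1=-4.2, A2=-2.3, A3=-3.5, A4=-2.4, A5=-2.0, A6=-1.1
Best worst-case = -1.1 → A6.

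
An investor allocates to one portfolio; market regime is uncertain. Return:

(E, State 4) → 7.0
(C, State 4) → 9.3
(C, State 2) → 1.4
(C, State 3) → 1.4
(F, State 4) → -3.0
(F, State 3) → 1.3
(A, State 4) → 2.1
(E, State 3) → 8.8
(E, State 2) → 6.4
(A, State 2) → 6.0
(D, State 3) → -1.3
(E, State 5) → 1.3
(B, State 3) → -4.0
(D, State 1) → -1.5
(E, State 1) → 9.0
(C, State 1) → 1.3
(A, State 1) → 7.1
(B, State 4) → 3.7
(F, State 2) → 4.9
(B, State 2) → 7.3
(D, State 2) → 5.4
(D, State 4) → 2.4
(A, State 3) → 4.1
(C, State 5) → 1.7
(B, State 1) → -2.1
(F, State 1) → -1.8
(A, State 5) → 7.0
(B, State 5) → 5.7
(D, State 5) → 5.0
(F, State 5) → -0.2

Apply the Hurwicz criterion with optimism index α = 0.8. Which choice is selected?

C

A: 0.8·7.1 + 0.2·2.1 = 6.1
B: 0.8·7.3 + 0.2·(-4.0) = 5.04
C: 0.8·9.3 + 0.2·1.3 = 7.7
D: 0.8·5.4 + 0.2·(-1.5) = 4.02
E: 0.8·9.0 + 0.2·1.3 = 7.46
F: 0.8·4.9 + 0.2·(-3.0) = 3.32
Highest Hurwicz score = 7.7 → C.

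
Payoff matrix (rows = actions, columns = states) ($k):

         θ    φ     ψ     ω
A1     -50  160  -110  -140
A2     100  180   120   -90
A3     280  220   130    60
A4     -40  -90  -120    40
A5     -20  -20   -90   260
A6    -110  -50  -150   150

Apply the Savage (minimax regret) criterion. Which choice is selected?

A3

Column bests: θ=280, φ=220, ψ=130, ω=260.
A1 regrets: 330, 60, 240, 400 → max 400
A2 regrets: 180, 40, 10, 350 → max 350
A3 regrets: 0, 0, 0, 200 → max 200
A4 regrets: 320, 310, 250, 220 → max 320
A5 regrets: 300, 240, 220, 0 → max 300
A6 regrets: 390, 270, 280, 110 → max 390
Smallest max regret = 200 → A3.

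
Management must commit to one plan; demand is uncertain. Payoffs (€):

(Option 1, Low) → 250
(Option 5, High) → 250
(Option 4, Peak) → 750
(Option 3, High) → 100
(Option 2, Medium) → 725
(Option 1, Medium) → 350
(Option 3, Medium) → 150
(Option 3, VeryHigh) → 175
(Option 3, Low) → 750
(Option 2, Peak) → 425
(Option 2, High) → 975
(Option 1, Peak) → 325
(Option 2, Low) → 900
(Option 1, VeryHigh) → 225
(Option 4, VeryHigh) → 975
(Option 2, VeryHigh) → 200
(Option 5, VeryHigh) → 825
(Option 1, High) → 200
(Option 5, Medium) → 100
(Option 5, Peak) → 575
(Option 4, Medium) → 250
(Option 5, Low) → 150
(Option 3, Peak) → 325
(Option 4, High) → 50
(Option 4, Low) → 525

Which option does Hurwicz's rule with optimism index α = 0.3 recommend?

Option 2

Option 1: 0.3·350 + 0.7·200 = 245
Option 2: 0.3·975 + 0.7·200 = 432.5
Option 3: 0.3·750 + 0.7·100 = 295
Option 4: 0.3·975 + 0.7·50 = 327.5
Option 5: 0.3·825 + 0.7·100 = 317.5
Highest Hurwicz score = 432.5 → Option 2.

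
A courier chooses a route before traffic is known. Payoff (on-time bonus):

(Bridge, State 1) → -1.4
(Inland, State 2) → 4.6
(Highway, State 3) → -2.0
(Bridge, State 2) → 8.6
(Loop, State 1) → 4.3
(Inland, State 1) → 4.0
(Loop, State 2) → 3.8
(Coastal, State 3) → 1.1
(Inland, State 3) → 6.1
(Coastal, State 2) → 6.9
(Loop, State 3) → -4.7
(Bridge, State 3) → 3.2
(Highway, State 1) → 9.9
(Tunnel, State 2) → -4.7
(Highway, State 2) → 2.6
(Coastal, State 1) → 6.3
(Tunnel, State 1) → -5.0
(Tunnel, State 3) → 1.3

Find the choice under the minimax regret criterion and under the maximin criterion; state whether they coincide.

Column bests: State 1=9.9, State 2=8.6, State 3=6.1.
Loop regrets: 5.6, 4.8, 10.8 → max 10.8
Coastal regrets: 3.6, 1.7, 5.0 → max 5.0
Highway regrets: 0.0, 6.0, 8.1 → max 8.1
Inland regrets: 5.9, 4.0, 0.0 → max 5.9
Tunnel regrets: 14.9, 13.3, 4.8 → max 14.9
Bridge regrets: 11.3, 0.0, 2.9 → max 11.3
Smallest max regret = 5.0 → Coastal.
Row minima: Loop=-4.7, Coastal=1.1, Highway=-2.0, Inland=4.0, Tunnel=-5.0, Bridge=-1.4
Best worst-case = 4.0 → Inland.

minimax regret → Coastal; maximin → Inland (disagree)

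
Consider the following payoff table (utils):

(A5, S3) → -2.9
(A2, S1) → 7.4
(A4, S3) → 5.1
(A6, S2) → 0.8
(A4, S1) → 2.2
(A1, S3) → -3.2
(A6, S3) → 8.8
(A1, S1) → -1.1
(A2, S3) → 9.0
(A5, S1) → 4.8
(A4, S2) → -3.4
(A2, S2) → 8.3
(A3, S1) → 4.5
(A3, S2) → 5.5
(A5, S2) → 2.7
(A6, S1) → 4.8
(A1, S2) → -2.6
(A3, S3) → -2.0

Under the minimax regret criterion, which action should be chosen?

Column bests: S1=7.4, S2=8.3, S3=9.0.
A1 regrets: 8.5, 10.9, 12.2 → max 12.2
A2 regrets: 0.0, 0.0, 0.0 → max 0.0
A3 regrets: 2.9, 2.8, 11.0 → max 11.0
A4 regrets: 5.2, 11.7, 3.9 → max 11.7
A5 regrets: 2.6, 5.6, 11.9 → max 11.9
A6 regrets: 2.6, 7.5, 0.2 → max 7.5
Smallest max regret = 0.0 → A2.

A2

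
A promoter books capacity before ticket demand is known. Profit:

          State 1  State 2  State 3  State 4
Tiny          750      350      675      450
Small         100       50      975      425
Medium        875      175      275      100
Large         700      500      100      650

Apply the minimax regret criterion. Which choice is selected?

Tiny

Column bests: State 1=875, State 2=500, State 3=975, State 4=650.
Tiny regrets: 125, 150, 300, 200 → max 300
Small regrets: 775, 450, 0, 225 → max 775
Medium regrets: 0, 325, 700, 550 → max 700
Large regrets: 175, 0, 875, 0 → max 875
Smallest max regret = 300 → Tiny.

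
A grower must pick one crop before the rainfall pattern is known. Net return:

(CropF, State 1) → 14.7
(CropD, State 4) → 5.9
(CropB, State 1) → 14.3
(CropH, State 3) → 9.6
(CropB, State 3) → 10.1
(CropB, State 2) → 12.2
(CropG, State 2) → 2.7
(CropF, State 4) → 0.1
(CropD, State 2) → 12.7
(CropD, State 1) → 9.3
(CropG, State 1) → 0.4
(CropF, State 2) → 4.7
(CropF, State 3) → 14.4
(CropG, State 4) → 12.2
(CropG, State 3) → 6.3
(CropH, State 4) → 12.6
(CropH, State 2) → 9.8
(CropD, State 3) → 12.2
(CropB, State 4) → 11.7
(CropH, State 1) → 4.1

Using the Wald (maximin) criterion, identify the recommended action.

Row minima: CropG=0.4, CropB=10.1, CropD=5.9, CropF=0.1, CropH=4.1
Best worst-case = 10.1 → CropB.

CropB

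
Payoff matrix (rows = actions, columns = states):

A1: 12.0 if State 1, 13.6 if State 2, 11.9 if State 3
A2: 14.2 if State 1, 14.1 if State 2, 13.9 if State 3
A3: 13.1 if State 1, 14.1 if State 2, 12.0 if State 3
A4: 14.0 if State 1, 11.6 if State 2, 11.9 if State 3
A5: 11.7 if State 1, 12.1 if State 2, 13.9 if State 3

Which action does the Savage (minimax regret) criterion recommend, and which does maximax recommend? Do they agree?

Column bests: State 1=14.2, State 2=14.1, State 3=13.9.
A1 regrets: 2.2, 0.5, 2.0 → max 2.2
A2 regrets: 0.0, 0.0, 0.0 → max 0.0
A3 regrets: 1.1, 0.0, 1.9 → max 1.9
A4 regrets: 0.2, 2.5, 2.0 → max 2.5
A5 regrets: 2.5, 2.0, 0.0 → max 2.5
Smallest max regret = 0.0 → A2.
Row maxima: A1=13.6, A2=14.2, A3=14.1, A4=14.0, A5=13.9
Best best-case = 14.2 → A2.

minimax regret → A2; maximax → A2 (agree)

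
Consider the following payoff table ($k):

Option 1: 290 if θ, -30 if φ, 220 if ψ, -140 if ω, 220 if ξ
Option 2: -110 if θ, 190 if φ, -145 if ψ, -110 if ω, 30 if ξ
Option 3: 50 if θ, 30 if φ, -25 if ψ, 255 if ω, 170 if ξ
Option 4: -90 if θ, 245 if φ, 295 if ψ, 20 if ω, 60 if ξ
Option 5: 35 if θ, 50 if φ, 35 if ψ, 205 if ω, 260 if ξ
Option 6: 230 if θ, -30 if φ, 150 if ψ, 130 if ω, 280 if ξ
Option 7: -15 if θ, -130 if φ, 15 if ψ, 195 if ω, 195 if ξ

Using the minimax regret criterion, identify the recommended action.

Column bests: θ=290, φ=245, ψ=295, ω=255, ξ=280.
Option 1 regrets: 0, 275, 75, 395, 60 → max 395
Option 2 regrets: 400, 55, 440, 365, 250 → max 440
Option 3 regrets: 240, 215, 320, 0, 110 → max 320
Option 4 regrets: 380, 0, 0, 235, 220 → max 380
Option 5 regrets: 255, 195, 260, 50, 20 → max 260
Option 6 regrets: 60, 275, 145, 125, 0 → max 275
Option 7 regrets: 305, 375, 280, 60, 85 → max 375
Smallest max regret = 260 → Option 5.

Option 5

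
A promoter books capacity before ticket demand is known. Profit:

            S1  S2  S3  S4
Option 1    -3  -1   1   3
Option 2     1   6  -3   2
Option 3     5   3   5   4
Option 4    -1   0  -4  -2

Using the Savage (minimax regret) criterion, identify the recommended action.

Column bests: S1=5, S2=6, S3=5, S4=4.
Option 1 regrets: 8, 7, 4, 1 → max 8
Option 2 regrets: 4, 0, 8, 2 → max 8
Option 3 regrets: 0, 3, 0, 0 → max 3
Option 4 regrets: 6, 6, 9, 6 → max 9
Smallest max regret = 3 → Option 3.

Option 3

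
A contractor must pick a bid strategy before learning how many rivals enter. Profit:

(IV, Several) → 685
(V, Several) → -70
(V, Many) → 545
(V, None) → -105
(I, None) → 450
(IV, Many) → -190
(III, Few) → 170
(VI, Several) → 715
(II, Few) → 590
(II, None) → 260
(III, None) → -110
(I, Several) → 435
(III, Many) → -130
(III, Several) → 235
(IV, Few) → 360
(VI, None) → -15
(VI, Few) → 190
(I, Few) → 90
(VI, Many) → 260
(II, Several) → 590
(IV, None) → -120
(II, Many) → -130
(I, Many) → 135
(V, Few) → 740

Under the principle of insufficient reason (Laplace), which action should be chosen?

Row averages: I=277.5, II=327.5, III=41.25, IV=183.75, V=277.5, VI=287.5
Highest average = 327.5 → II.

II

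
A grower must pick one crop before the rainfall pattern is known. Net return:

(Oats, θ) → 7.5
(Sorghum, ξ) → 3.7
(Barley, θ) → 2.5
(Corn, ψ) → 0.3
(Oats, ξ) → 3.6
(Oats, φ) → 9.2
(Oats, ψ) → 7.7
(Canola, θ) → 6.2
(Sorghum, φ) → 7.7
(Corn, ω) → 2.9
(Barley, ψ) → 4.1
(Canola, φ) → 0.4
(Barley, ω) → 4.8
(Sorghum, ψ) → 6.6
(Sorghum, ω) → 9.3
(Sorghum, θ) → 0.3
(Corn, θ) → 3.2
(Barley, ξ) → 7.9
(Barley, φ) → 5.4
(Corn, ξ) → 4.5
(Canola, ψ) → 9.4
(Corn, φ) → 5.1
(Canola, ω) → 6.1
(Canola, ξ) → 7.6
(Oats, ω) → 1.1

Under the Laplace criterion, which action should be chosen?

Canola

Row averages: Sorghum=5.52, Canola=5.94, Corn=3.2, Barley=4.94, Oats=5.82
Highest average = 5.94 → Canola.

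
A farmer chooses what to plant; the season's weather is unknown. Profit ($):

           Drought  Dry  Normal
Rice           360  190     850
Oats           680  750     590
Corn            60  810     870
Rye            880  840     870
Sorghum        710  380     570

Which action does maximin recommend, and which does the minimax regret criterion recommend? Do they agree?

maximin → Rye; minimax regret → Rye (agree)

Row minima: Rice=190, Oats=590, Corn=60, Rye=840, Sorghum=380
Best worst-case = 840 → Rye.
Column bests: Drought=880, Dry=840, Normal=870.
Rice regrets: 520, 650, 20 → max 650
Oats regrets: 200, 90, 280 → max 280
Corn regrets: 820, 30, 0 → max 820
Rye regrets: 0, 0, 0 → max 0
Sorghum regrets: 170, 460, 300 → max 460
Smallest max regret = 0 → Rye.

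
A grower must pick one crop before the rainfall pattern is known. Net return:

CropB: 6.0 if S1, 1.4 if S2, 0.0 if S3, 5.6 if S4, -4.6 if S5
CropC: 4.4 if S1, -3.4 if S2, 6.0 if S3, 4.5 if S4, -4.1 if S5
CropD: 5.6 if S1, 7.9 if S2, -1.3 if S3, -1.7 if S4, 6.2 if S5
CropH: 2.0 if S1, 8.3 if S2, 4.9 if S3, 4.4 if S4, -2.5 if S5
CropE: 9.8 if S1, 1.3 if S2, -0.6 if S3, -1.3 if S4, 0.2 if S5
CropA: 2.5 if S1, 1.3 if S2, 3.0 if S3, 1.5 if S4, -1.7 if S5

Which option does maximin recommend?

CropE

Row minima: CropB=-4.6, CropC=-4.1, CropD=-1.7, CropH=-2.5, CropE=-1.3, CropA=-1.7
Best worst-case = -1.3 → CropE.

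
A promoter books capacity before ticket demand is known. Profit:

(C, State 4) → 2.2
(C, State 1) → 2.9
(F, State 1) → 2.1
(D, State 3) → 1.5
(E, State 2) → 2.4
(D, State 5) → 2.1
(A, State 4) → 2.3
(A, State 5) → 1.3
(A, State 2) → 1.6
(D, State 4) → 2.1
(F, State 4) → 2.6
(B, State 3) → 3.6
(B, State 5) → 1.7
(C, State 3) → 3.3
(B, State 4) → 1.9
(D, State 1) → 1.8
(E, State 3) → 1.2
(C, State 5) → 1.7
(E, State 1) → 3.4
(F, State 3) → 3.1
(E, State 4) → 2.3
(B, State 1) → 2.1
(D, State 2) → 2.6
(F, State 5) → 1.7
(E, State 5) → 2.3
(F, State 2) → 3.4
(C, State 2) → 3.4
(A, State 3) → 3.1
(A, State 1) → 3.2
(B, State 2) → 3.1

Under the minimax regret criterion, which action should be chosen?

C

Column bests: State 1=3.4, State 2=3.4, State 3=3.6, State 4=2.6, State 5=2.3.
A regrets: 0.2, 1.8, 0.5, 0.3, 1.0 → max 1.8
B regrets: 1.3, 0.3, 0.0, 0.7, 0.6 → max 1.3
C regrets: 0.5, 0.0, 0.3, 0.4, 0.6 → max 0.6
D regrets: 1.6, 0.8, 2.1, 0.5, 0.2 → max 2.1
E regrets: 0.0, 1.0, 2.4, 0.3, 0.0 → max 2.4
F regrets: 1.3, 0.0, 0.5, 0.0, 0.6 → max 1.3
Smallest max regret = 0.6 → C.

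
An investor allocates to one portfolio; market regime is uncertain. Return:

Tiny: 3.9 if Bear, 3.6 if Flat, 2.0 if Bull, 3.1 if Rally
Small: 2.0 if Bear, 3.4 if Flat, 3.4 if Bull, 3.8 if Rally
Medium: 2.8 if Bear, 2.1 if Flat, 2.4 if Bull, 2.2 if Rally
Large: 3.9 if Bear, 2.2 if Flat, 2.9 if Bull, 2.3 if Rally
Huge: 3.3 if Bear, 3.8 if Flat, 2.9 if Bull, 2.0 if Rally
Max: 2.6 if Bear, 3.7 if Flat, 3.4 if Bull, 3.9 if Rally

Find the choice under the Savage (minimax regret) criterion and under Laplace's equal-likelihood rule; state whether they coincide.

minimax regret → Max; laplace → Max (agree)

Column bests: Bear=3.9, Flat=3.8, Bull=3.4, Rally=3.9.
Tiny regrets: 0.0, 0.2, 1.4, 0.8 → max 1.4
Small regrets: 1.9, 0.4, 0.0, 0.1 → max 1.9
Medium regrets: 1.1, 1.7, 1.0, 1.7 → max 1.7
Large regrets: 0.0, 1.6, 0.5, 1.6 → max 1.6
Huge regrets: 0.6, 0.0, 0.5, 1.9 → max 1.9
Max regrets: 1.3, 0.1, 0.0, 0.0 → max 1.3
Smallest max regret = 1.3 → Max.
Row averages: Tiny=3.15, Small=3.15, Medium=2.375, Large=2.825, Huge=3, Max=3.4
Highest average = 3.4 → Max.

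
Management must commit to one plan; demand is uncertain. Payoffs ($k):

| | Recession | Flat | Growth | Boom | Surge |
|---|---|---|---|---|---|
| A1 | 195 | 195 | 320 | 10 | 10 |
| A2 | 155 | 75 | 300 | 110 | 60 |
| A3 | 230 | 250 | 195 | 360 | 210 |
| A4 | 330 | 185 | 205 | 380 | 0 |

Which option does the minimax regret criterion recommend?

Column bests: Recession=330, Flat=250, Growth=320, Boom=380, Surge=210.
A1 regrets: 135, 55, 0, 370, 200 → max 370
A2 regrets: 175, 175, 20, 270, 150 → max 270
A3 regrets: 100, 0, 125, 20, 0 → max 125
A4 regrets: 0, 65, 115, 0, 210 → max 210
Smallest max regret = 125 → A3.

A3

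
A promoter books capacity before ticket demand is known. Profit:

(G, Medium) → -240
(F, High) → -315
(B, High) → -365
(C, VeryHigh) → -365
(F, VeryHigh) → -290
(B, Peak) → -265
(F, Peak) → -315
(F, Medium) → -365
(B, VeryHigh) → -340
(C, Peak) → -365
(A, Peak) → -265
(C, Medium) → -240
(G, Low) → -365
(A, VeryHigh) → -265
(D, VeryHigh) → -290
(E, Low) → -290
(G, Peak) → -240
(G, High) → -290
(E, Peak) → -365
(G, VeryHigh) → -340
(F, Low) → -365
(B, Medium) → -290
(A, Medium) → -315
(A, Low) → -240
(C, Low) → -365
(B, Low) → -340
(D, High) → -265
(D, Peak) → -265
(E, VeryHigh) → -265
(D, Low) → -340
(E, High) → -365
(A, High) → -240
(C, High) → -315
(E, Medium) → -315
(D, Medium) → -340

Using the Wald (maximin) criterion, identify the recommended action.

Row minima: A=-315, B=-365, C=-365, D=-340, E=-365, F=-365, G=-365
Best worst-case = -315 → A.

A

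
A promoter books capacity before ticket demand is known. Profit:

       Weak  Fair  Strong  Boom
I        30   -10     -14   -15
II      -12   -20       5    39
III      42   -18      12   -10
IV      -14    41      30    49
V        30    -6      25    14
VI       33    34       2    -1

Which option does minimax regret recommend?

V

Column bests: Weak=42, Fair=41, Strong=30, Boom=49.
I regrets: 12, 51, 44, 64 → max 64
II regrets: 54, 61, 25, 10 → max 61
III regrets: 0, 59, 18, 59 → max 59
IV regrets: 56, 0, 0, 0 → max 56
V regrets: 12, 47, 5, 35 → max 47
VI regrets: 9, 7, 28, 50 → max 50
Smallest max regret = 47 → V.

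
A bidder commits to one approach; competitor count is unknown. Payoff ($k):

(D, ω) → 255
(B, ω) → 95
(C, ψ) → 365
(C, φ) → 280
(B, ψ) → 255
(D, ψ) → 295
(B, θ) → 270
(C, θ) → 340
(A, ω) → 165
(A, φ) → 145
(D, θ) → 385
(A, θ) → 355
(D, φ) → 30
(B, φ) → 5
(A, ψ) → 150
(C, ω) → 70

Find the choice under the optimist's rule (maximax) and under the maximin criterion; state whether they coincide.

Row maxima: A=355, B=270, C=365, D=385
Best best-case = 385 → D.
Row minima: A=145, B=5, C=70, D=30
Best worst-case = 145 → A.

maximax → D; maximin → A (disagree)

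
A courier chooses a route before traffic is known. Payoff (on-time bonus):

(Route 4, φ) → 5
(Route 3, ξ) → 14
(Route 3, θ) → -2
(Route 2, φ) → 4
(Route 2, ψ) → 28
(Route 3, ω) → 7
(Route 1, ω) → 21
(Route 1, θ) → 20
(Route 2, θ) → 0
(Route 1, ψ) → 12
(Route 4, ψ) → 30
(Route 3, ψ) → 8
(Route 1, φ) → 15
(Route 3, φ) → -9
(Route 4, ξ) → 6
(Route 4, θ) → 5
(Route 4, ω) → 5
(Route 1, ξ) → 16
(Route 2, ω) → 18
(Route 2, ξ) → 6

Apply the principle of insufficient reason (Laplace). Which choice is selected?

Route 1

Row averages: Route 1=16.8, Route 2=11.2, Route 3=3.6, Route 4=10.2
Highest average = 16.8 → Route 1.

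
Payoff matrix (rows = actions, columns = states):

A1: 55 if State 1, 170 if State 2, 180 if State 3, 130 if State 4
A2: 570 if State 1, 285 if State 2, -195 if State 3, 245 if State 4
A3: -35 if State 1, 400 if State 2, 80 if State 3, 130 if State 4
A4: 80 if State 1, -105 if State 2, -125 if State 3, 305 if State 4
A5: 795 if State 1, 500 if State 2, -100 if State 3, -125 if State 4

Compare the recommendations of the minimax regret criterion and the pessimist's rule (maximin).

Column bests: State 1=795, State 2=500, State 3=180, State 4=305.
A1 regrets: 740, 330, 0, 175 → max 740
A2 regrets: 225, 215, 375, 60 → max 375
A3 regrets: 830, 100, 100, 175 → max 830
A4 regrets: 715, 605, 305, 0 → max 715
A5 regrets: 0, 0, 280, 430 → max 430
Smallest max regret = 375 → A2.
Row minima: A1=55, A2=-195, A3=-35, A4=-125, A5=-125
Best worst-case = 55 → A1.

minimax regret → A2; maximin → A1 (disagree)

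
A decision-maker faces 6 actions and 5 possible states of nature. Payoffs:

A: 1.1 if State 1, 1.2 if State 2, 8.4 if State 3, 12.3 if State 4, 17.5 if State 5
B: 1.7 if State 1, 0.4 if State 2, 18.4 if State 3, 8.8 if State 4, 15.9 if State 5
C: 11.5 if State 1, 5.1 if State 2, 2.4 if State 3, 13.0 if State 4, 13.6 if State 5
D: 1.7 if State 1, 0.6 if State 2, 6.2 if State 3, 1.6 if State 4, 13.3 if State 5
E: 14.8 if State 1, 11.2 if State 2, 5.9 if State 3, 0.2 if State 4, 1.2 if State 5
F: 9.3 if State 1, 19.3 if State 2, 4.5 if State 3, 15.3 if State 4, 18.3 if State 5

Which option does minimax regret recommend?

F

Column bests: State 1=14.8, State 2=19.3, State 3=18.4, State 4=15.3, State 5=18.3.
A regrets: 13.7, 18.1, 10.0, 3.0, 0.8 → max 18.1
B regrets: 13.1, 18.9, 0.0, 6.5, 2.4 → max 18.9
C regrets: 3.3, 14.2, 16.0, 2.3, 4.7 → max 16.0
D regrets: 13.1, 18.7, 12.2, 13.7, 5.0 → max 18.7
E regrets: 0.0, 8.1, 12.5, 15.1, 17.1 → max 17.1
F regrets: 5.5, 0.0, 13.9, 0.0, 0.0 → max 13.9
Smallest max regret = 13.9 → F.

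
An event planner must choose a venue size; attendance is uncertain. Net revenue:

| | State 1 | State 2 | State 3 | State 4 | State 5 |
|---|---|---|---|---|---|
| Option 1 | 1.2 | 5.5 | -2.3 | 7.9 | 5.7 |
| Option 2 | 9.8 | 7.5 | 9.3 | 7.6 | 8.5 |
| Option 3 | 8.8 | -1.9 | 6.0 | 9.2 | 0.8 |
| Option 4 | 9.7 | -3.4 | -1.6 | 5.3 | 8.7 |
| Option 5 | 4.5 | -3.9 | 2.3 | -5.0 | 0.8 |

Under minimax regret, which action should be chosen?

Option 2

Column bests: State 1=9.8, State 2=7.5, State 3=9.3, State 4=9.2, State 5=8.7.
Option 1 regrets: 8.6, 2.0, 11.6, 1.3, 3.0 → max 11.6
Option 2 regrets: 0.0, 0.0, 0.0, 1.6, 0.2 → max 1.6
Option 3 regrets: 1.0, 9.4, 3.3, 0.0, 7.9 → max 9.4
Option 4 regrets: 0.1, 10.9, 10.9, 3.9, 0.0 → max 10.9
Option 5 regrets: 5.3, 11.4, 7.0, 14.2, 7.9 → max 14.2
Smallest max regret = 1.6 → Option 2.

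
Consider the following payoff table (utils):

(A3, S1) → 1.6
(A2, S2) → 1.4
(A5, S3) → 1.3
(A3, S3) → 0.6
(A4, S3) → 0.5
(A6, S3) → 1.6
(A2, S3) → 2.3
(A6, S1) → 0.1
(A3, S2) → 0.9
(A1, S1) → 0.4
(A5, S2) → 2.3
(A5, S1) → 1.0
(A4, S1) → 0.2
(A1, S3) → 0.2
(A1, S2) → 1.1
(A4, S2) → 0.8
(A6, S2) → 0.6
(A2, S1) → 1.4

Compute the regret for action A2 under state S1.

Best payoff under S1 is 1.6.
Regret = 1.6 − 1.4 = 0.2.

0.2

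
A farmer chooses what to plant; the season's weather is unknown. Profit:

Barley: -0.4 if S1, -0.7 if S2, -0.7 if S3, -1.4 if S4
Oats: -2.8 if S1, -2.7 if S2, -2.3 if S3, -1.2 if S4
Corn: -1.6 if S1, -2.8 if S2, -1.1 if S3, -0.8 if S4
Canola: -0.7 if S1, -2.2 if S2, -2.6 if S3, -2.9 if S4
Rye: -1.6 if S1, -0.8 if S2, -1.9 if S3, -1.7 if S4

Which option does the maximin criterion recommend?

Row minima: Barley=-1.4, Oats=-2.8, Corn=-2.8, Canola=-2.9, Rye=-1.9
Best worst-case = -1.4 → Barley.

Barley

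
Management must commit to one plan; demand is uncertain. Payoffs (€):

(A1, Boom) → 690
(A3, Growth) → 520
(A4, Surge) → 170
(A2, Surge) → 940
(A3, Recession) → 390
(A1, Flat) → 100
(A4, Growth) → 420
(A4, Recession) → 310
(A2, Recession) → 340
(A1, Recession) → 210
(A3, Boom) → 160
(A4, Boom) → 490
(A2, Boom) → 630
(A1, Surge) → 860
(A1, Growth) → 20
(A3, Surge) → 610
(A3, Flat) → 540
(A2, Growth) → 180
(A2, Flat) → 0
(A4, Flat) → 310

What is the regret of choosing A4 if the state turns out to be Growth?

Best payoff under Growth is 520.
Regret = 520 − 420 = 100.

100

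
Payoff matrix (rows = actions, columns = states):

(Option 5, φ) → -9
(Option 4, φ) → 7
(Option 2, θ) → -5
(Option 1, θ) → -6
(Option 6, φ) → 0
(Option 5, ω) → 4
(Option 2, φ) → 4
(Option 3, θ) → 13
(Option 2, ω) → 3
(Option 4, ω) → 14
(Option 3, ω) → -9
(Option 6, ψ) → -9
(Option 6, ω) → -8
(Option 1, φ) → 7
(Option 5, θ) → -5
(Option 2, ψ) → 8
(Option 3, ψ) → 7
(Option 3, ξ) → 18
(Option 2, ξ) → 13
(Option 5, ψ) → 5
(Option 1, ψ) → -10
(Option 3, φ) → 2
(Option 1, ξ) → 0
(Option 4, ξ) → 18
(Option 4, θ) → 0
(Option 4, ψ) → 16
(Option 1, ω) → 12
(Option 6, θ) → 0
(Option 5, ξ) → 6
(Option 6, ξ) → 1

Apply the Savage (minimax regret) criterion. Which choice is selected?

Option 4

Column bests: θ=13, φ=7, ψ=16, ω=14, ξ=18.
Option 1 regrets: 19, 0, 26, 2, 18 → max 26
Option 2 regrets: 18, 3, 8, 11, 5 → max 18
Option 3 regrets: 0, 5, 9, 23, 0 → max 23
Option 4 regrets: 13, 0, 0, 0, 0 → max 13
Option 5 regrets: 18, 16, 11, 10, 12 → max 18
Option 6 regrets: 13, 7, 25, 22, 17 → max 25
Smallest max regret = 13 → Option 4.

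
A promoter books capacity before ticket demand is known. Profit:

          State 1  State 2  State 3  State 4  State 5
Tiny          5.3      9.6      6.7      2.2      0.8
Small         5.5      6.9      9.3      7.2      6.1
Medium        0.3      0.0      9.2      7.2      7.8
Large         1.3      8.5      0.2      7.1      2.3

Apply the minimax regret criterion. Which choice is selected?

Column bests: State 1=5.5, State 2=9.6, State 3=9.3, State 4=7.2, State 5=7.8.
Tiny regrets: 0.2, 0.0, 2.6, 5.0, 7.0 → max 7.0
Small regrets: 0.0, 2.7, 0.0, 0.0, 1.7 → max 2.7
Medium regrets: 5.2, 9.6, 0.1, 0.0, 0.0 → max 9.6
Large regrets: 4.2, 1.1, 9.1, 0.1, 5.5 → max 9.1
Smallest max regret = 2.7 → Small.

Small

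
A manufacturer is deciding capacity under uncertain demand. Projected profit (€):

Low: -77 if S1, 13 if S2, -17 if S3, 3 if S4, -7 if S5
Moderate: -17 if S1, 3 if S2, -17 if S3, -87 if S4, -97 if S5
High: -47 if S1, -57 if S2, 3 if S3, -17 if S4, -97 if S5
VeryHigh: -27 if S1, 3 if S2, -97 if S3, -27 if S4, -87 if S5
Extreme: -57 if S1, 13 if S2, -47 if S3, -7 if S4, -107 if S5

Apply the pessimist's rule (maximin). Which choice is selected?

Row minima: Low=-77, Moderate=-97, High=-97, VeryHigh=-97, Extreme=-107
Best worst-case = -77 → Low.

Low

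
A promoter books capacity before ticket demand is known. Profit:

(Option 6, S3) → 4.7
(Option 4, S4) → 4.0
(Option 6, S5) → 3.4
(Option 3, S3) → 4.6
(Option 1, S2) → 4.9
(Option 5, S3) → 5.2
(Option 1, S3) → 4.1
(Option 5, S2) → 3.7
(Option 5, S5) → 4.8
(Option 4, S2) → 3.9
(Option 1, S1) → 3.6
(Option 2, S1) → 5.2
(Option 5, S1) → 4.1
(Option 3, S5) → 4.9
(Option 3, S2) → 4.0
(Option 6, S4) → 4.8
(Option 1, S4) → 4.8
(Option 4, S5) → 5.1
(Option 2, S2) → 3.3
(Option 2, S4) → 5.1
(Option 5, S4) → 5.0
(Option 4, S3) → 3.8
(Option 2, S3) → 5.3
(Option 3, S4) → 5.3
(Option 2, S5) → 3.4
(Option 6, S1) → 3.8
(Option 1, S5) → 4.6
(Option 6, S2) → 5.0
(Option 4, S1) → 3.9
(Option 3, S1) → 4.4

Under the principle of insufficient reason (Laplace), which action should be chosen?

Option 3

Row averages: Option 1=4.4, Option 2=4.46, Option 3=4.64, Option 4=4.14, Option 5=4.56, Option 6=4.34
Highest average = 4.64 → Option 3.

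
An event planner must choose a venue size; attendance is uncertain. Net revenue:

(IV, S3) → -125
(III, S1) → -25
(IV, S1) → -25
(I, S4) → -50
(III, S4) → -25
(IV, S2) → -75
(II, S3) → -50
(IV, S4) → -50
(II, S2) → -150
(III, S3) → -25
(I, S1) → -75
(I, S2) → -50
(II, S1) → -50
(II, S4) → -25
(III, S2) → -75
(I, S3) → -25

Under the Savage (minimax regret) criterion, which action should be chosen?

III

Column bests: S1=-25, S2=-50, S3=-25, S4=-25.
I regrets: 50, 0, 0, 25 → max 50
II regrets: 25, 100, 25, 0 → max 100
III regrets: 0, 25, 0, 0 → max 25
IV regrets: 0, 25, 100, 25 → max 100
Smallest max regret = 25 → III.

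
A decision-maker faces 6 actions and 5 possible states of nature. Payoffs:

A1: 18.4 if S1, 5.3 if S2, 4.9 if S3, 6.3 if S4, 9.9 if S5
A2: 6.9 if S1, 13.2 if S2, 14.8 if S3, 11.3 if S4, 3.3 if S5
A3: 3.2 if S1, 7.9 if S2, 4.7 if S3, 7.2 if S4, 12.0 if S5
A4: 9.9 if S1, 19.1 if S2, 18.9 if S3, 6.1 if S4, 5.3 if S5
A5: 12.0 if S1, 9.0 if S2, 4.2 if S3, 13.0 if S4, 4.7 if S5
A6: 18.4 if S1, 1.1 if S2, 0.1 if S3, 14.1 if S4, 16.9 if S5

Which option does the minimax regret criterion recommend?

Column bests: S1=18.4, S2=19.1, S3=18.9, S4=14.1, S5=16.9.
A1 regrets: 0.0, 13.8, 14.0, 7.8, 7.0 → max 14.0
A2 regrets: 11.5, 5.9, 4.1, 2.8, 13.6 → max 13.6
A3 regrets: 15.2, 11.2, 14.2, 6.9, 4.9 → max 15.2
A4 regrets: 8.5, 0.0, 0.0, 8.0, 11.6 → max 11.6
A5 regrets: 6.4, 10.1, 14.7, 1.1, 12.2 → max 14.7
A6 regrets: 0.0, 18.0, 18.8, 0.0, 0.0 → max 18.8
Smallest max regret = 11.6 → A4.

A4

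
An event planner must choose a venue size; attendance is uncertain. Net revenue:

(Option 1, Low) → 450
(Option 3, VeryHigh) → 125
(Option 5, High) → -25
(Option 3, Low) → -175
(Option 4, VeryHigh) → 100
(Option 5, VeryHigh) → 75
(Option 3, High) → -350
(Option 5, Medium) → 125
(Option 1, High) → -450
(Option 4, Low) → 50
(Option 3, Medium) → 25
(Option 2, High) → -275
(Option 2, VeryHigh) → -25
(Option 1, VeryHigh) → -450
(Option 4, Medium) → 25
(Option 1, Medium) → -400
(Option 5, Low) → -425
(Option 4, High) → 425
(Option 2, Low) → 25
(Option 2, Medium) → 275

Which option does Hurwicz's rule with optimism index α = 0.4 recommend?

Option 1: 0.4·450 + 0.6·(-450) = -90
Option 2: 0.4·275 + 0.6·(-275) = -55
Option 3: 0.4·125 + 0.6·(-350) = -160
Option 4: 0.4·425 + 0.6·25 = 185
Option 5: 0.4·125 + 0.6·(-425) = -205
Highest Hurwicz score = 185 → Option 4.

Option 4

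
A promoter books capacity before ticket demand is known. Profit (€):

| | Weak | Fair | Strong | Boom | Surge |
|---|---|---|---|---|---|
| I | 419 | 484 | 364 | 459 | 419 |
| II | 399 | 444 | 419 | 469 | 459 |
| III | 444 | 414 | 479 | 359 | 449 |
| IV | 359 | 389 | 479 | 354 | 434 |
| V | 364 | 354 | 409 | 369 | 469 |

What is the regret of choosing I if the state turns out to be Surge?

50

Best payoff under Surge is 469.
Regret = 469 − 419 = 50.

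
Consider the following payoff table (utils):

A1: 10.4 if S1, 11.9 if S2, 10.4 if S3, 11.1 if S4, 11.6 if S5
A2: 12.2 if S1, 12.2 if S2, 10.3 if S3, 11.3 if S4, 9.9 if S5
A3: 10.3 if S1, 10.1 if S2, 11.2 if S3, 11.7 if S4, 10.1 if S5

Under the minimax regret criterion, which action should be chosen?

Column bests: S1=12.2, S2=12.2, S3=11.2, S4=11.7, S5=11.6.
A1 regrets: 1.8, 0.3, 0.8, 0.6, 0.0 → max 1.8
A2 regrets: 0.0, 0.0, 0.9, 0.4, 1.7 → max 1.7
A3 regrets: 1.9, 2.1, 0.0, 0.0, 1.5 → max 2.1
Smallest max regret = 1.7 → A2.

A2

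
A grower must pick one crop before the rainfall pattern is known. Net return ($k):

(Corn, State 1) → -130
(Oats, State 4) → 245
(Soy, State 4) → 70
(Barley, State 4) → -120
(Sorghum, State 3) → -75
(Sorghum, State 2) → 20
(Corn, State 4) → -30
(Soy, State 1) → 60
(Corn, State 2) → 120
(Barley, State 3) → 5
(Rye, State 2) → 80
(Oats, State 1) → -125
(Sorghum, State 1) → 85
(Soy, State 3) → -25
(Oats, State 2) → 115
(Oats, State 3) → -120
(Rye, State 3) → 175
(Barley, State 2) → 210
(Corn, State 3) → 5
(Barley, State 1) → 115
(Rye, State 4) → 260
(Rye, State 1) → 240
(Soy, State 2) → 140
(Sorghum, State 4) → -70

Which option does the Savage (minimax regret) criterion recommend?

Column bests: State 1=240, State 2=210, State 3=175, State 4=260.
Corn regrets: 370, 90, 170, 290 → max 370
Oats regrets: 365, 95, 295, 15 → max 365
Rye regrets: 0, 130, 0, 0 → max 130
Barley regrets: 125, 0, 170, 380 → max 380
Soy regrets: 180, 70, 200, 190 → max 200
Sorghum regrets: 155, 190, 250, 330 → max 330
Smallest max regret = 130 → Rye.

Rye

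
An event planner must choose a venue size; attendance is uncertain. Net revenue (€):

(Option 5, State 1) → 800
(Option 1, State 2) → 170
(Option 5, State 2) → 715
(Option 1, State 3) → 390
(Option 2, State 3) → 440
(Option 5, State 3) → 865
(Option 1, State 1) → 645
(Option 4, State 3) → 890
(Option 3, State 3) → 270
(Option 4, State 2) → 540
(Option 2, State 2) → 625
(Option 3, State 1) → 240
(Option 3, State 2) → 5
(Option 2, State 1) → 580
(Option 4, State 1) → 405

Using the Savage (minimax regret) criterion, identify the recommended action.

Column bests: State 1=800, State 2=715, State 3=890.
Option 1 regrets: 155, 545, 500 → max 545
Option 2 regrets: 220, 90, 450 → max 450
Option 3 regrets: 560, 710, 620 → max 710
Option 4 regrets: 395, 175, 0 → max 395
Option 5 regrets: 0, 0, 25 → max 25
Smallest max regret = 25 → Option 5.

Option 5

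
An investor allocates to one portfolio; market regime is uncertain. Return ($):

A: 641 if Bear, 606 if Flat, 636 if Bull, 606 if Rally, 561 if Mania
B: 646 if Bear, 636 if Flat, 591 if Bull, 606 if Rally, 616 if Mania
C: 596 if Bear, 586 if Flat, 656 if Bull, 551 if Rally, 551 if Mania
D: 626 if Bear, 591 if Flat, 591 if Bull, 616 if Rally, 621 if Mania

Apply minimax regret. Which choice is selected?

Column bests: Bear=646, Flat=636, Bull=656, Rally=616, Mania=621.
A regrets: 5, 30, 20, 10, 60 → max 60
B regrets: 0, 0, 65, 10, 5 → max 65
C regrets: 50, 50, 0, 65, 70 → max 70
D regrets: 20, 45, 65, 0, 0 → max 65
Smallest max regret = 60 → A.

A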